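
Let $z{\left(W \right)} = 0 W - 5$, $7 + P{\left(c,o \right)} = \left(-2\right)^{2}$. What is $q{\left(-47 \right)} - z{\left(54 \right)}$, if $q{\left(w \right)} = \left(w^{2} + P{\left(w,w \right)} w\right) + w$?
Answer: $2308$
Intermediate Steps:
$P{\left(c,o \right)} = -3$ ($P{\left(c,o \right)} = -7 + \left(-2\right)^{2} = -7 + 4 = -3$)
$z{\left(W \right)} = -5$ ($z{\left(W \right)} = 0 - 5 = -5$)
$q{\left(w \right)} = w^{2} - 2 w$ ($q{\left(w \right)} = \left(w^{2} - 3 w\right) + w = w^{2} - 2 w$)
$q{\left(-47 \right)} - z{\left(54 \right)} = - 47 \left(-2 - 47\right) - -5 = \left(-47\right) \left(-49\right) + 5 = 2303 + 5 = 2308$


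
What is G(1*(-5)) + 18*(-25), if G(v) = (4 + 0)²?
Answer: -434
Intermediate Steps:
G(v) = 16 (G(v) = 4² = 16)
G(1*(-5)) + 18*(-25) = 16 + 18*(-25) = 16 - 450 = -434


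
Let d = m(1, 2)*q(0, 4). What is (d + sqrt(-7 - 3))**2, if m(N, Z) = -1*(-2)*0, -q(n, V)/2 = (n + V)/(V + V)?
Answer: -10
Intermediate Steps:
q(n, V) = -(V + n)/V (q(n, V) = -2*(n + V)/(V + V) = -2*(V + n)/(2*V) = -2*(V + n)*1/(2*V) = -(V + n)/V)
m(N, Z) = 0 (m(N, Z) = 2*0 = 0)
d = 0 (d = 0*((-1*4 - 1*0)/4) = 0*((-4 + 0)/4) = 0*((1/4)*(-4)) = 0*(-1) = 0)
(d + sqrt(-7 - 3))**2 = (0 + sqrt(-7 - 3))**2 = (0 + sqrt(-10))**2 = (0 + I*sqrt(10))**2 = (I*sqrt(10))**2 = -10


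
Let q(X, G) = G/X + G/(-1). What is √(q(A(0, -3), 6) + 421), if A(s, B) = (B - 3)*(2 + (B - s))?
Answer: 4*√26 ≈ 20.396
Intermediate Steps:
A(s, B) = (-3 + B)*(2 + B - s)
q(X, G) = -G + G/X (q(X, G) = G/X + G*(-1) = G/X - G = -G + G/X)
√(q(A(0, -3), 6) + 421) = √((-1*6 + 6/(-6 + (-3)² - 1*(-3) + 3*0 - 1*(-3)*0)) + 421) = √((-6 + 6/(-6 + 9 + 3 + 0 + 0)) + 421) = √((-6 + 6/6) + 421) = √((-6 + 6*(⅙)) + 421) = √((-6 + 1) + 421) = √(-5 + 421) = √416 = 4*√26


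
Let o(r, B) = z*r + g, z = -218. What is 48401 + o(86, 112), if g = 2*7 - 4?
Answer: 29663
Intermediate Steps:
g = 10 (g = 14 - 4 = 10)
o(r, B) = 10 - 218*r (o(r, B) = -218*r + 10 = 10 - 218*r)
48401 + o(86, 112) = 48401 + (10 - 218*86) = 48401 + (10 - 18748) = 48401 - 18738 = 29663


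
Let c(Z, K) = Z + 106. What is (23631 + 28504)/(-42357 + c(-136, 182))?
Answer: -52135/42387 ≈ -1.2300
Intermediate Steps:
c(Z, K) = 106 + Z
(23631 + 28504)/(-42357 + c(-136, 182)) = (23631 + 28504)/(-42357 + (106 - 136)) = 52135/(-42357 - 30) = 52135/(-42387) = 52135*(-1/42387) = -52135/42387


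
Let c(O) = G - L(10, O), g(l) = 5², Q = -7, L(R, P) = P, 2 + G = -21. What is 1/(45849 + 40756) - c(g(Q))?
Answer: 4157041/86605 ≈ 48.000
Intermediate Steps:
G = -23 (G = -2 - 21 = -23)
g(l) = 25
c(O) = -23 - O
1/(45849 + 40756) - c(g(Q)) = 1/(45849 + 40756) - (-23 - 1*25) = 1/86605 - (-23 - 25) = 1/86605 - 1*(-48) = 1/86605 + 48 = 4157041/86605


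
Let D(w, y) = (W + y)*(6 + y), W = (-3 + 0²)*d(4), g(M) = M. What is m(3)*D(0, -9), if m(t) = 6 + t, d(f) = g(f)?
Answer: 567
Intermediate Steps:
d(f) = f
W = -12 (W = (-3 + 0²)*4 = (-3 + 0)*4 = -3*4 = -12)
D(w, y) = (-12 + y)*(6 + y)
m(3)*D(0, -9) = (6 + 3)*(-72 + (-9)² - 6*(-9)) = 9*(-72 + 81 + 54) = 9*63 = 567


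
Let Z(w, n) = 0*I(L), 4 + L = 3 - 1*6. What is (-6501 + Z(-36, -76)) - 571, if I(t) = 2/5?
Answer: -7072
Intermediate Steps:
L = -7 (L = -4 + (3 - 1*6) = -4 + (3 - 6) = -4 - 3 = -7)
I(t) = 2/5 (I(t) = 2*(1/5) = 2/5)
Z(w, n) = 0 (Z(w, n) = 0*(2/5) = 0)
(-6501 + Z(-36, -76)) - 571 = (-6501 + 0) - 571 = -6501 - 571 = -7072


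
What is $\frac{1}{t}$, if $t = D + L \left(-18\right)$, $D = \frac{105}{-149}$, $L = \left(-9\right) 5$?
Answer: $\frac{149}{120585} \approx 0.0012356$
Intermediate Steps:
$L = -45$
$D = - \frac{105}{149}$ ($D = 105 \left(- \frac{1}{149}\right) = - \frac{105}{149} \approx -0.7047$)
$t = \frac{120585}{149}$ ($t = - \frac{105}{149} - -810 = - \frac{105}{149} + 810 = \frac{120585}{149} \approx 809.29$)
$\frac{1}{t} = \frac{1}{\frac{120585}{149}} = \frac{149}{120585}$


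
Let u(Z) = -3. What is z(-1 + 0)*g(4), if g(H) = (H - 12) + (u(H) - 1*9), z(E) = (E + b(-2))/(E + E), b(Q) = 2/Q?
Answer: -20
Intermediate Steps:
z(E) = (-1 + E)/(2*E) (z(E) = (E + 2/(-2))/(E + E) = (E + 2*(-1/2))/((2*E)) = (E - 1)*(1/(2*E)) = (-1 + E)*(1/(2*E)) = (-1 + E)/(2*E))
g(H) = -24 + H (g(H) = (H - 12) + (-3 - 1*9) = (-12 + H) + (-3 - 9) = (-12 + H) - 12 = -24 + H)
z(-1 + 0)*g(4) = ((-1 + (-1 + 0))/(2*(-1 + 0)))*(-24 + 4) = ((1/2)*(-1 - 1)/(-1))*(-20) = ((1/2)*(-1)*(-2))*(-20) = 1*(-20) = -20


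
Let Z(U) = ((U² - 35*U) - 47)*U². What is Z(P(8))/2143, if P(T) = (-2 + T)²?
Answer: -14256/2143 ≈ -6.6524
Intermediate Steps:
Z(U) = U²*(-47 + U² - 35*U) (Z(U) = (-47 + U² - 35*U)*U² = U²*(-47 + U² - 35*U))
Z(P(8))/2143 = (((-2 + 8)²)²*(-47 + ((-2 + 8)²)² - 35*(-2 + 8)²))/2143 = ((6²)²*(-47 + (6²)² - 35*6²))*(1/2143) = (36²*(-47 + 36² - 35*36))*(1/2143) = (1296*(-47 + 1296 - 1260))*(1/2143) = (1296*(-11))*(1/2143) = -14256*1/2143 = -14256/2143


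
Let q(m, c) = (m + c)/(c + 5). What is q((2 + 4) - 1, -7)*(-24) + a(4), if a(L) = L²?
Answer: -8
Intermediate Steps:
q(m, c) = (c + m)/(5 + c)
q((2 + 4) - 1, -7)*(-24) + a(4) = ((-7 + ((2 + 4) - 1))/(5 - 7))*(-24) + 4² = ((-7 + (6 - 1))/(-2))*(-24) + 16 = -(-7 + 5)/2*(-24) + 16 = -½*(-2)*(-24) + 16 = 1*(-24) + 16 = -24 + 16 = -8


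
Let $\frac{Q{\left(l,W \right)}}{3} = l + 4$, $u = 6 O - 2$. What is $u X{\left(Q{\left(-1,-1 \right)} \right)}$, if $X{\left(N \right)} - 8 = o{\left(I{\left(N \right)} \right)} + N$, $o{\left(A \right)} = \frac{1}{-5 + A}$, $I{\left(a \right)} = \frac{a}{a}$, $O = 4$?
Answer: $\frac{737}{2} \approx 368.5$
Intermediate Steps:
$I{\left(a \right)} = 1$
$u = 22$ ($u = 6 \cdot 4 - 2 = 24 - 2 = 22$)
$Q{\left(l,W \right)} = 12 + 3 l$ ($Q{\left(l,W \right)} = 3 \left(l + 4\right) = 3 \left(4 + l\right) = 12 + 3 l$)
$X{\left(N \right)} = \frac{31}{4} + N$ ($X{\left(N \right)} = 8 + \left(\frac{1}{-5 + 1} + N\right) = 8 + \left(\frac{1}{-4} + N\right) = 8 + \left(- \frac{1}{4} + N\right) = \frac{31}{4} + N$)
$u X{\left(Q{\left(-1,-1 \right)} \right)} = 22 \left(\frac{31}{4} + \left(12 + 3 \left(-1\right)\right)\right) = 22 \left(\frac{31}{4} + \left(12 - 3\right)\right) = 22 \left(\frac{31}{4} + 9\right) = 22 \cdot \frac{67}{4} = \frac{737}{2}$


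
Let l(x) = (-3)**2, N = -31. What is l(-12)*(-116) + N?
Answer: -1075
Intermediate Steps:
l(x) = 9
l(-12)*(-116) + N = 9*(-116) - 31 = -1044 - 31 = -1075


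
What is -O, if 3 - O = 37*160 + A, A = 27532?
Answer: 33449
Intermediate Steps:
O = -33449 (O = 3 - (37*160 + 27532) = 3 - (5920 + 27532) = 3 - 1*33452 = 3 - 33452 = -33449)
-O = -1*(-33449) = 33449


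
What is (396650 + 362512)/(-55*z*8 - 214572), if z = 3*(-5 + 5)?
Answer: -126527/35762 ≈ -3.5380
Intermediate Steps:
z = 0 (z = 3*0 = 0)
(396650 + 362512)/(-55*z*8 - 214572) = (396650 + 362512)/(-55*0*8 - 214572) = 759162/(0*8 - 214572) = 759162/(0 - 214572) = 759162/(-214572) = 759162*(-1/214572) = -126527/35762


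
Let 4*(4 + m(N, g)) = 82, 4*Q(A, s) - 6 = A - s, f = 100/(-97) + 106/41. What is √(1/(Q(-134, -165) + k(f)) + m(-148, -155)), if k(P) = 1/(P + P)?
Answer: 11*√30029790/14793 ≈ 4.0749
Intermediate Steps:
f = 6182/3977 (f = 100*(-1/97) + 106*(1/41) = -100/97 + 106/41 = 6182/3977 ≈ 1.5544)
k(P) = 1/(2*P)
Q(A, s) = 3/2 - s/4 + A/4 (Q(A, s) = 3/2 + (A - s)/4 = 3/2 + (-s/4 + A/4) = 3/2 - s/4 + A/4)
m(N, g) = 33/2 (m(N, g) = -4 + (¼)*82 = -4 + 41/2 = 33/2)
√(1/(Q(-134, -165) + k(f)) + m(-148, -155)) = √(1/((3/2 - ¼*(-165) + (¼)*(-134)) + 1/(2*(6182/3977))) + 33/2) = √(1/((3/2 + 165/4 - 67/2) + (½)*(3977/6182)) + 33/2) = √(1/(37/4 + 3977/12364) + 33/2) = √(1/(29586/3091) + 33/2) = √(3091/29586 + 33/2) = √(245630/14793) = 11*√30029790/14793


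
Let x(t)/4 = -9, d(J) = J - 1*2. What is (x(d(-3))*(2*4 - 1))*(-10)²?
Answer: -25200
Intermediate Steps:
d(J) = -2 + J (d(J) = J - 2 = -2 + J)
x(t) = -36 (x(t) = 4*(-9) = -36)
(x(d(-3))*(2*4 - 1))*(-10)² = -36*(2*4 - 1)*(-10)² = -36*(8 - 1)*100 = -36*7*100 = -252*100 = -25200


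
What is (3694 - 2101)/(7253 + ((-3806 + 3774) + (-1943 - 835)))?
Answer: 531/1481 ≈ 0.35854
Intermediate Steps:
(3694 - 2101)/(7253 + ((-3806 + 3774) + (-1943 - 835))) = 1593/(7253 + (-32 - 2778)) = 1593/(7253 - 2810) = 1593/4443 = 1593*(1/4443) = 531/1481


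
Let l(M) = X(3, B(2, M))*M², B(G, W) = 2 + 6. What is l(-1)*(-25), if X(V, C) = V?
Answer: -75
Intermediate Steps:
B(G, W) = 8
l(M) = 3*M²
l(-1)*(-25) = (3*(-1)²)*(-25) = (3*1)*(-25) = 3*(-25) = -75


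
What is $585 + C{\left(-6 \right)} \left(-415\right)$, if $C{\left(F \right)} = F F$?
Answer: $-14355$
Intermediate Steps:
$C{\left(F \right)} = F^{2}$
$585 + C{\left(-6 \right)} \left(-415\right) = 585 + \left(-6\right)^{2} \left(-415\right) = 585 + 36 \left(-415\right) = 585 - 14940 = -14355$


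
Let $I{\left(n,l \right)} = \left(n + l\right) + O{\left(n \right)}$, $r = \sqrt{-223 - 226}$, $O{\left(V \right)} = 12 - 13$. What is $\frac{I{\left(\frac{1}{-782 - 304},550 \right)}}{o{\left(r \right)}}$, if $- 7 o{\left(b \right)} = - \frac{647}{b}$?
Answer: $\frac{4173491 i \sqrt{449}}{702642} \approx 125.86 i$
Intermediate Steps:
$O{\left(V \right)} = -1$ ($O{\left(V \right)} = 12 - 13 = -1$)
$r = i \sqrt{449}$ ($r = \sqrt{-449} = i \sqrt{449} \approx 21.19 i$)
$I{\left(n,l \right)} = -1 + l + n$ ($I{\left(n,l \right)} = \left(n + l\right) - 1 = \left(l + n\right) - 1 = -1 + l + n$)
$o{\left(b \right)} = \frac{647}{7 b}$ ($o{\left(b \right)} = - \frac{\left(-647\right) \frac{1}{b}}{7} = \frac{647}{7 b}$)
$\frac{I{\left(\frac{1}{-782 - 304},550 \right)}}{o{\left(r \right)}} = \frac{-1 + 550 + \frac{1}{-782 - 304}}{\frac{647}{7} \frac{1}{i \sqrt{449}}} = \frac{-1 + 550 + \frac{1}{-1086}}{\frac{647}{7} \left(- \frac{i \sqrt{449}}{449}\right)} = \frac{-1 + 550 - \frac{1}{1086}}{\left(- \frac{647}{3143}\right) i \sqrt{449}} = \frac{596213 \frac{7 i \sqrt{449}}{647}}{1086} = \frac{4173491 i \sqrt{449}}{702642}$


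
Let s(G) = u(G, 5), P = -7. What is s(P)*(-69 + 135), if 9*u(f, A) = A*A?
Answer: 550/3 ≈ 183.33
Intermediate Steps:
u(f, A) = A²/9 (u(f, A) = (A*A)/9 = A²/9)
s(G) = 25/9 (s(G) = (⅑)*5² = (⅑)*25 = 25/9)
s(P)*(-69 + 135) = 25*(-69 + 135)/9 = (25/9)*66 = 550/3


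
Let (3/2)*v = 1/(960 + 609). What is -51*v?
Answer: -34/1569 ≈ -0.021670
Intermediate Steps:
v = 2/4707 (v = 2/(3*(960 + 609)) = (⅔)/1569 = (⅔)*(1/1569) = 2/4707 ≈ 0.00042490)
-51*v = -51*2/4707 = -34/1569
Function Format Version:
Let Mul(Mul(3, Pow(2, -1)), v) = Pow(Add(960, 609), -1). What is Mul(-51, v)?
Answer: Rational(-34, 1569) ≈ -0.021670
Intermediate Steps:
v = Rational(2, 4707) (v = Mul(Rational(2, 3), Pow(Add(960, 609), -1)) = Mul(Rational(2, 3), Pow(1569, -1)) = Mul(Rational(2, 3), Rational(1, 1569)) = Rational(2, 4707) ≈ 0.00042490)
Mul(-51, v) = Mul(-51, Rational(2, 4707)) = Rational(-34, 1569)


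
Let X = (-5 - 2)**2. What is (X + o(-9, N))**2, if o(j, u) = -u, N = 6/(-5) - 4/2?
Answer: 68121/25 ≈ 2724.8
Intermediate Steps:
N = -16/5 (N = 6*(-1/5) - 4*1/2 = -6/5 - 2 = -16/5 ≈ -3.2000)
X = 49 (X = (-7)**2 = 49)
(X + o(-9, N))**2 = (49 - 1*(-16/5))**2 = (49 + 16/5)**2 = (261/5)**2 = 68121/25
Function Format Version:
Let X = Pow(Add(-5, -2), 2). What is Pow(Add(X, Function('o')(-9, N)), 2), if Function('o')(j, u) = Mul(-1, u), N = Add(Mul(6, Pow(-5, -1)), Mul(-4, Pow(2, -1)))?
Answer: Rational(68121, 25) ≈ 2724.8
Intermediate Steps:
N = Rational(-16, 5) (N = Add(Mul(6, Rational(-1, 5)), Mul(-4, Rational(1, 2))) = Add(Rational(-6, 5), -2) = Rational(-16, 5) ≈ -3.2000)
X = 49 (X = Pow(-7, 2) = 49)
Pow(Add(X, Function('o')(-9, N)), 2) = Pow(Add(49, Mul(-1, Rational(-16, 5))), 2) = Pow(Add(49, Rational(16, 5)), 2) = Pow(Rational(261, 5), 2) = Rational(68121, 25)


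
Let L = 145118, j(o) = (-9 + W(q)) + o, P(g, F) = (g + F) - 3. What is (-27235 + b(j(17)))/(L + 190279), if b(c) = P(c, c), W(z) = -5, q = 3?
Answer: -27232/335397 ≈ -0.081193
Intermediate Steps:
P(g, F) = -3 + F + g (P(g, F) = (F + g) - 3 = -3 + F + g)
j(o) = -14 + o (j(o) = (-9 - 5) + o = -14 + o)
b(c) = -3 + 2*c (b(c) = -3 + c + c = -3 + 2*c)
(-27235 + b(j(17)))/(L + 190279) = (-27235 + (-3 + 2*(-14 + 17)))/(145118 + 190279) = (-27235 + (-3 + 2*3))/335397 = (-27235 + (-3 + 6))*(1/335397) = (-27235 + 3)*(1/335397) = -27232*1/335397 = -27232/335397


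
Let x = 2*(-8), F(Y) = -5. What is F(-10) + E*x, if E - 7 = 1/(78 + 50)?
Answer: -937/8 ≈ -117.13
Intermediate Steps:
E = 897/128 (E = 7 + 1/(78 + 50) = 7 + 1/128 = 897/128 ≈ 7.0078)
x = -16
F(-10) + E*x = -5 + (897/128)*(-16) = -5 - 897/8 = -937/8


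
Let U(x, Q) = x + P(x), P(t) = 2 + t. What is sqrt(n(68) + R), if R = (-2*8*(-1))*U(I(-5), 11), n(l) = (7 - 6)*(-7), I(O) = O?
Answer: 3*I*sqrt(15) ≈ 11.619*I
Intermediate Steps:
n(l) = -7 (n(l) = 1*(-7) = -7)
U(x, Q) = 2 + 2*x (U(x, Q) = x + (2 + x) = 2 + 2*x)
R = -128 (R = (-2*8*(-1))*(2 + 2*(-5)) = (-16*(-1))*(2 - 10) = 16*(-8) = -128)
sqrt(n(68) + R) = sqrt(-7 - 128) = sqrt(-135) = 3*I*sqrt(15)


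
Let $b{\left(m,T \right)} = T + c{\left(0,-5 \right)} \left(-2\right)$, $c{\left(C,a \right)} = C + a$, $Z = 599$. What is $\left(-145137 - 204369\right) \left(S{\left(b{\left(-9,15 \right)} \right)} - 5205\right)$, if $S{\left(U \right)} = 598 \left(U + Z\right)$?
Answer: $-128599684182$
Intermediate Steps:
$b{\left(m,T \right)} = 10 + T$ ($b{\left(m,T \right)} = T + \left(0 - 5\right) \left(-2\right) = T - -10 = T + 10 = 10 + T$)
$S{\left(U \right)} = 358202 + 598 U$ ($S{\left(U \right)} = 598 \left(U + 599\right) = 598 \left(599 + U\right) = 358202 + 598 U$)
$\left(-145137 - 204369\right) \left(S{\left(b{\left(-9,15 \right)} \right)} - 5205\right) = \left(-145137 - 204369\right) \left(\left(358202 + 598 \left(10 + 15\right)\right) - 5205\right) = - 349506 \left(\left(358202 + 598 \cdot 25\right) - 5205\right) = - 349506 \left(\left(358202 + 14950\right) - 5205\right) = - 349506 \left(373152 - 5205\right) = \left(-349506\right) 367947 = -128599684182$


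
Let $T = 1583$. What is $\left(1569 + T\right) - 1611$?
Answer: $1541$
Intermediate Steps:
$\left(1569 + T\right) - 1611 = \left(1569 + 1583\right) - 1611 = 3152 - 1611 = 1541$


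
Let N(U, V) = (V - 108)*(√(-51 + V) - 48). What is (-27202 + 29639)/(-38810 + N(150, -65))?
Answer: -37171561/467043900 + 421601*I*√29/467043900 ≈ -0.079589 + 0.0048612*I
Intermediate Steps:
N(U, V) = (-108 + V)*(-48 + √(-51 + V))
(-27202 + 29639)/(-38810 + N(150, -65)) = (-27202 + 29639)/(-38810 + (5184 - 108*√(-51 - 65) - 48*(-65) - 65*√(-51 - 65))) = 2437/(-38810 + (5184 - 216*I*√29 + 3120 - 130*I*√29)) = 2437/(-38810 + (8304 - 346*I*√29)) = 2437/(-30506 - 346*I*√29)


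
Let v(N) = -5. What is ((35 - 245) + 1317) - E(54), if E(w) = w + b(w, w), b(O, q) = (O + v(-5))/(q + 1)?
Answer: 57866/55 ≈ 1052.1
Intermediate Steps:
b(O, q) = (-5 + O)/(1 + q) (b(O, q) = (O - 5)/(q + 1) = (-5 + O)/(1 + q))
E(w) = w + (-5 + w)/(1 + w)
((35 - 245) + 1317) - E(54) = ((35 - 245) + 1317) - (-5 + 54 + 54*(1 + 54))/(1 + 54) = (-210 + 1317) - (-5 + 54 + 54*55)/55 = 1107 - (-5 + 54 + 2970)/55 = 1107 - 3019/55 = 57866/55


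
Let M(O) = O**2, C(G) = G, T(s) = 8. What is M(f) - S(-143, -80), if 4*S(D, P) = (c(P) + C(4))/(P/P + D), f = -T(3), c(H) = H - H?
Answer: 9089/142 ≈ 64.007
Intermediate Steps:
c(H) = 0
f = -8 (f = -1*8 = -8)
S(D, P) = 1/(1 + D) (S(D, P) = ((0 + 4)/(P/P + D))/4 = (4/(1 + D))/4 = 1/(1 + D))
M(f) - S(-143, -80) = (-8)**2 - 1/(1 - 143) = 64 - 1/(-142) = 64 - 1*(-1/142) = 64 + 1/142 = 9089/142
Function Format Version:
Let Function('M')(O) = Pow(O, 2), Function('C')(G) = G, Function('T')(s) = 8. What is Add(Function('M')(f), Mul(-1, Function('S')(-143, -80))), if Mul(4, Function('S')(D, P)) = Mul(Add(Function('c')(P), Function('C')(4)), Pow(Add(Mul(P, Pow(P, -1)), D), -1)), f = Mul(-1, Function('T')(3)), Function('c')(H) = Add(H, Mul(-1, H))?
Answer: Rational(9089, 142) ≈ 64.007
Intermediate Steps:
Function('c')(H) = 0
f = -8 (f = Mul(-1, 8) = -8)
Function('S')(D, P) = Pow(Add(1, D), -1) (Function('S')(D, P) = Mul(Rational(1, 4), Mul(Add(0, 4), Pow(Add(Mul(P, Pow(P, -1)), D), -1))) = Mul(Rational(1, 4), Mul(4, Pow(Add(1, D), -1))) = Pow(Add(1, D), -1))
Add(Function('M')(f), Mul(-1, Function('S')(-143, -80))) = Add(Pow(-8, 2), Mul(-1, Pow(Add(1, -143), -1))) = Add(64, Mul(-1, Pow(-142, -1))) = Add(64, Mul(-1, Rational(-1, 142))) = Add(64, Rational(1, 142)) = Rational(9089, 142)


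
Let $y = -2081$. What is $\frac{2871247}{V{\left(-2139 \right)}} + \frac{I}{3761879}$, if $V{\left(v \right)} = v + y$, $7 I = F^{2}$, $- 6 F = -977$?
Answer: $- \frac{170119967984506}{250033287735} \approx -680.39$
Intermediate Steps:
$F = \frac{977}{6}$ ($F = \left(- \frac{1}{6}\right) \left(-977\right) = \frac{977}{6} \approx 162.83$)
$I = \frac{954529}{252}$ ($I = \frac{\left(\frac{977}{6}\right)^{2}}{7} = \frac{1}{7} \cdot \frac{954529}{36} = \frac{954529}{252} \approx 3787.8$)
$V{\left(v \right)} = -2081 + v$ ($V{\left(v \right)} = v - 2081 = -2081 + v$)
$\frac{2871247}{V{\left(-2139 \right)}} + \frac{I}{3761879} = \frac{2871247}{-2081 - 2139} + \frac{954529}{252 \cdot 3761879} = \frac{2871247}{-4220} + \frac{954529}{252} \cdot \frac{1}{3761879} = 2871247 \left(- \frac{1}{4220}\right) + \frac{954529}{947993508} = - \frac{2871247}{4220} + \frac{954529}{947993508} = - \frac{170119967984506}{250033287735}$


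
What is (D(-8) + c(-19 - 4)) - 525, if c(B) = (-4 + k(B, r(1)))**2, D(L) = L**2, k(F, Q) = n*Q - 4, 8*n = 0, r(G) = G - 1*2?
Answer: -397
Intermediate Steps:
r(G) = -2 + G (r(G) = G - 2 = -2 + G)
n = 0 (n = (1/8)*0 = 0)
k(F, Q) = -4 (k(F, Q) = 0*Q - 4 = 0 - 4 = -4)
c(B) = 64 (c(B) = (-4 - 4)**2 = (-8)**2 = 64)
(D(-8) + c(-19 - 4)) - 525 = ((-8)**2 + 64) - 525 = (64 + 64) - 525 = 128 - 525 = -397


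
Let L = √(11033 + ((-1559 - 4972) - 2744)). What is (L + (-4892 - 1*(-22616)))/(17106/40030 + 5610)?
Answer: 118248620/37430901 + 20015*√1758/112292703 ≈ 3.1666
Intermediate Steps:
L = √1758 (L = √(11033 + (-6531 - 2744)) = √(11033 - 9275) = √1758 ≈ 41.929)
(L + (-4892 - 1*(-22616)))/(17106/40030 + 5610) = (√1758 + (-4892 - 1*(-22616)))/(17106/40030 + 5610) = (√1758 + (-4892 + 22616))/(17106*(1/40030) + 5610) = (√1758 + 17724)/(8553/20015 + 5610) = (17724 + √1758)/(112292703/20015) = (17724 + √1758)*(20015/112292703) = 118248620/37430901 + 20015*√1758/112292703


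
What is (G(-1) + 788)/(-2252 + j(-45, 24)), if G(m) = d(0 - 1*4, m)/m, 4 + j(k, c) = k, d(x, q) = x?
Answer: -264/767 ≈ -0.34420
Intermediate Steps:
j(k, c) = -4 + k
G(m) = -4/m (G(m) = (0 - 1*4)/m = (0 - 4)/m = -4/m)
(G(-1) + 788)/(-2252 + j(-45, 24)) = (-4/(-1) + 788)/(-2252 + (-4 - 45)) = (-4*(-1) + 788)/(-2252 - 49) = (4 + 788)/(-2301) = 792*(-1/2301) = -264/767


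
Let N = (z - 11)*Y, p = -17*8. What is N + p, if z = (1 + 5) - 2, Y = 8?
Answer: -192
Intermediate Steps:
p = -136
z = 4 (z = 6 - 2 = 4)
N = -56 (N = (4 - 11)*8 = -7*8 = -56)
N + p = -56 - 136 = -192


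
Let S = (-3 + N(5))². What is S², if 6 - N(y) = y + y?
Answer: 2401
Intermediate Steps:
N(y) = 6 - 2*y (N(y) = 6 - (y + y) = 6 - 2*y)
S = 49 (S = (-3 + (6 - 2*5))² = (-3 + (6 - 10))² = (-3 - 4)² = (-7)² = 49)
S² = 49² = 2401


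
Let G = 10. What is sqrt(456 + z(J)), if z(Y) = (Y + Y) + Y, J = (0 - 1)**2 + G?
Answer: sqrt(489) ≈ 22.113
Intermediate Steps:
J = 11 (J = (0 - 1)**2 + 10 = (-1)**2 + 10 = 1 + 10 = 11)
z(Y) = 3*Y (z(Y) = 2*Y + Y = 3*Y)
sqrt(456 + z(J)) = sqrt(456 + 3*11) = sqrt(456 + 33) = sqrt(489)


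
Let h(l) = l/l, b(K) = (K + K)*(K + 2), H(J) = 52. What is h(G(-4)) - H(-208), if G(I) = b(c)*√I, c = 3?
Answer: -51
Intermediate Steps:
b(K) = 2*K*(2 + K) (b(K) = (2*K)*(2 + K) = 2*K*(2 + K))
G(I) = 30*√I (G(I) = (2*3*(2 + 3))*√I = (2*3*5)*√I = 30*√I)
h(l) = 1
h(G(-4)) - H(-208) = 1 - 1*52 = 1 - 52 = -51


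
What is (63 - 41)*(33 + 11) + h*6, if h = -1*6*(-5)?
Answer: 1148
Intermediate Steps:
h = 30 (h = -6*(-5) = 30)
(63 - 41)*(33 + 11) + h*6 = (63 - 41)*(33 + 11) + 30*6 = 22*44 + 180 = 968 + 180 = 1148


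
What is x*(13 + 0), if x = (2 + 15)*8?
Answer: 1768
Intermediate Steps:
x = 136 (x = 17*8 = 136)
x*(13 + 0) = 136*(13 + 0) = 136*13 = 1768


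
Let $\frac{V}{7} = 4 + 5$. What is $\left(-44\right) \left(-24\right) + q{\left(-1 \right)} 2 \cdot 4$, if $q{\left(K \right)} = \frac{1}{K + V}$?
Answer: $\frac{32740}{31} \approx 1056.1$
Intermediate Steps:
$V = 63$ ($V = 7 \left(4 + 5\right) = 7 \cdot 9 = 63$)
$q{\left(K \right)} = \frac{1}{63 + K}$ ($q{\left(K \right)} = \frac{1}{K + 63} = \frac{1}{63 + K}$)
$\left(-44\right) \left(-24\right) + q{\left(-1 \right)} 2 \cdot 4 = \left(-44\right) \left(-24\right) + \frac{1}{63 - 1} \cdot 2 \cdot 4 = 1056 + \frac{1}{62} \cdot 2 \cdot 4 = 1056 + \frac{1}{31} \cdot 4 = 1056 + \frac{4}{31} = \frac{32740}{31}$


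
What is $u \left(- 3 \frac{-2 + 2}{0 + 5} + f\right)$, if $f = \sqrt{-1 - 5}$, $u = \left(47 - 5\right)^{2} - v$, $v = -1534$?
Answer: $3298 i \sqrt{6} \approx 8078.4 i$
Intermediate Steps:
$u = 3298$ ($u = \left(47 - 5\right)^{2} - -1534 = 42^{2} + 1534 = 1764 + 1534 = 3298$)
$f = i \sqrt{6}$ ($f = \sqrt{-6} = i \sqrt{6} \approx 2.4495 i$)
$u \left(- 3 \frac{-2 + 2}{0 + 5} + f\right) = 3298 \left(- 3 \frac{-2 + 2}{0 + 5} + i \sqrt{6}\right) = 3298 \left(- 3 \cdot \frac{0}{5} + i \sqrt{6}\right) = 3298 \left(- 3 \cdot 0 \cdot \frac{1}{5} + i \sqrt{6}\right) = 3298 \left(\left(-3\right) 0 + i \sqrt{6}\right) = 3298 \left(0 + i \sqrt{6}\right) = 3298 i \sqrt{6}$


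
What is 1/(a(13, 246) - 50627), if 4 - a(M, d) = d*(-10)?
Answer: -1/48163 ≈ -2.0763e-5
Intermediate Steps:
a(M, d) = 4 + 10*d (a(M, d) = 4 - d*(-10) = 4 - (-10)*d = 4 + 10*d)
1/(a(13, 246) - 50627) = 1/((4 + 10*246) - 50627) = 1/((4 + 2460) - 50627) = 1/(2464 - 50627) = 1/(-48163) = -1/48163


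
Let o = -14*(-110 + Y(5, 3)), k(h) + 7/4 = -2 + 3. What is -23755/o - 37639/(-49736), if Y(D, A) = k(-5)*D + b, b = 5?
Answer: -449669321/30289224 ≈ -14.846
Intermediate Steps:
k(h) = -¾ (k(h) = -7/4 + (-2 + 3) = -7/4 + 1 = -¾)
Y(D, A) = 5 - 3*D/4 (Y(D, A) = -3*D/4 + 5 = 5 - 3*D/4)
o = 3045/2 (o = -14*(-110 + (5 - ¾*5)) = -14*(-110 + (5 - 15/4)) = -14*(-110 + 5/4) = -14*(-435/4) = 3045/2 ≈ 1522.5)
-23755/o - 37639/(-49736) = -23755/3045/2 - 37639/(-49736) = -23755*2/3045 - 37639*(-1/49736) = -9502/609 + 37639/49736 = -449669321/30289224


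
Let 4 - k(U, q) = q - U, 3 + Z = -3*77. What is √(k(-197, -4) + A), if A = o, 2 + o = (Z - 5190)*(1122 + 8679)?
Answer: I*√53160815 ≈ 7291.1*I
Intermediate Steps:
Z = -234 (Z = -3 - 3*77 = -3 - 231 = -234)
k(U, q) = 4 + U - q (k(U, q) = 4 - (q - U) = 4 + (U - q) = 4 + U - q)
o = -53160626 (o = -2 + (-234 - 5190)*(1122 + 8679) = -2 - 5424*9801 = -2 - 53160624 = -53160626)
A = -53160626
√(k(-197, -4) + A) = √((4 - 197 - 1*(-4)) - 53160626) = √((4 - 197 + 4) - 53160626) = √(-189 - 53160626) = √(-53160815) = I*√53160815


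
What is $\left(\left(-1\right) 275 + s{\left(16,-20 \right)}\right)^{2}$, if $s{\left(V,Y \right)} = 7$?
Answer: $71824$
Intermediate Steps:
$\left(\left(-1\right) 275 + s{\left(16,-20 \right)}\right)^{2} = \left(\left(-1\right) 275 + 7\right)^{2} = \left(-275 + 7\right)^{2} = \left(-268\right)^{2} = 71824$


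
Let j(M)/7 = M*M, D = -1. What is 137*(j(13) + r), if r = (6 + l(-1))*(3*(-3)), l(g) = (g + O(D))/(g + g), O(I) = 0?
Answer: 308113/2 ≈ 1.5406e+5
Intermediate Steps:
l(g) = 1/2 (l(g) = (g + 0)/(g + g) = g/((2*g)) = g*(1/(2*g)) = 1/2)
j(M) = 7*M**2 (j(M) = 7*(M*M) = 7*M**2)
r = -117/2 (r = (6 + 1/2)*(3*(-3)) = (13/2)*(-9) = -117/2 ≈ -58.500)
137*(j(13) + r) = 137*(7*13**2 - 117/2) = 137*(7*169 - 117/2) = 137*(1183 - 117/2) = 137*(2249/2) = 308113/2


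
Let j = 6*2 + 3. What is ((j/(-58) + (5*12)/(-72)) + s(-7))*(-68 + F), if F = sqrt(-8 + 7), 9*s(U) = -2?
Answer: 23324/261 - 343*I/261 ≈ 89.364 - 1.3142*I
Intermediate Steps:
s(U) = -2/9 (s(U) = (1/9)*(-2) = -2/9)
F = I (F = sqrt(-1) = I ≈ 1.0*I)
j = 15 (j = 12 + 3 = 15)
((j/(-58) + (5*12)/(-72)) + s(-7))*(-68 + F) = ((15/(-58) + (5*12)/(-72)) - 2/9)*(-68 + I) = ((15*(-1/58) + 60*(-1/72)) - 2/9)*(-68 + I) = ((-15/58 - 5/6) - 2/9)*(-68 + I) = (-95/87 - 2/9)*(-68 + I) = -343*(-68 + I)/261 = 23324/261 - 343*I/261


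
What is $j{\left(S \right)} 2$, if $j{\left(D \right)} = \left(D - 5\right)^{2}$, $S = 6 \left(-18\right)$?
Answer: $25538$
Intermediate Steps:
$S = -108$
$j{\left(D \right)} = \left(-5 + D\right)^{2}$
$j{\left(S \right)} 2 = \left(-5 - 108\right)^{2} \cdot 2 = \left(-113\right)^{2} \cdot 2 = 12769 \cdot 2 = 25538$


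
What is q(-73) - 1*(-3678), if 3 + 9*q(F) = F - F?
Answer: 11033/3 ≈ 3677.7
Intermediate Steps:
q(F) = -⅓ (q(F) = -⅓ + (F - F)/9 = -⅓ + (⅑)*0 = -⅓ + 0 = -⅓)
q(-73) - 1*(-3678) = -⅓ - 1*(-3678) = -⅓ + 3678 = 11033/3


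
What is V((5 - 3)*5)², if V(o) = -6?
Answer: 36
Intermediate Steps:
V((5 - 3)*5)² = (-6)² = 36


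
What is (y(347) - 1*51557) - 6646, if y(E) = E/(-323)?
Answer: -18799916/323 ≈ -58204.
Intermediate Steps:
y(E) = -E/323 (y(E) = E*(-1/323) = -E/323)
(y(347) - 1*51557) - 6646 = (-1/323*347 - 1*51557) - 6646 = (-347/323 - 51557) - 6646 = -16653258/323 - 6646 = -18799916/323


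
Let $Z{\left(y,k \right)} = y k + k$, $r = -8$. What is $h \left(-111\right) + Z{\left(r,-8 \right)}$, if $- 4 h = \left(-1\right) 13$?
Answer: $- \frac{1219}{4} \approx -304.75$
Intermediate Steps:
$Z{\left(y,k \right)} = k + k y$ ($Z{\left(y,k \right)} = k y + k = k + k y$)
$h = \frac{13}{4}$ ($h = - \frac{\left(-1\right) 13}{4} = \left(- \frac{1}{4}\right) \left(-13\right) = \frac{13}{4} \approx 3.25$)
$h \left(-111\right) + Z{\left(r,-8 \right)} = \frac{13}{4} \left(-111\right) - 8 \left(1 - 8\right) = - \frac{1443}{4} - -56 = - \frac{1443}{4} + 56 = - \frac{1219}{4}$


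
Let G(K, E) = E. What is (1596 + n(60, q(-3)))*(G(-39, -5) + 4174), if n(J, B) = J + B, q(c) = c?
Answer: 6891357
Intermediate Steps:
n(J, B) = B + J
(1596 + n(60, q(-3)))*(G(-39, -5) + 4174) = (1596 + (-3 + 60))*(-5 + 4174) = (1596 + 57)*4169 = 1653*4169 = 6891357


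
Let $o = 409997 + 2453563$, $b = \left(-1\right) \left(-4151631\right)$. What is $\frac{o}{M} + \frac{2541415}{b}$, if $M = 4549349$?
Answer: $\frac{3350032607885}{2698174048317} \approx 1.2416$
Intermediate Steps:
$b = 4151631$
$o = 2863560$
$\frac{o}{M} + \frac{2541415}{b} = \frac{2863560}{4549349} + \frac{2541415}{4151631} = 2863560 \cdot \frac{1}{4549349} + 2541415 \cdot \frac{1}{4151631} = \frac{409080}{649907} + \frac{2541415}{4151631} = \frac{3350032607885}{2698174048317}$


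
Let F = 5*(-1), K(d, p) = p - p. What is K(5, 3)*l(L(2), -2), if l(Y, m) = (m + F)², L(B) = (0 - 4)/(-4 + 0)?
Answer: 0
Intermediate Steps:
K(d, p) = 0
F = -5
L(B) = 1 (L(B) = -4/(-4) = -4*(-¼) = 1)
l(Y, m) = (-5 + m)² (l(Y, m) = (m - 5)² = (-5 + m)²)
K(5, 3)*l(L(2), -2) = 0*(-5 - 2)² = 0*(-7)² = 0*49 = 0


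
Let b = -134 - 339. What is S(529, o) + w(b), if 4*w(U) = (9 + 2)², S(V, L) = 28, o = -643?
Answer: 233/4 ≈ 58.250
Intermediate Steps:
b = -473
w(U) = 121/4 (w(U) = (9 + 2)²/4 = (¼)*11² = (¼)*121 = 121/4)
S(529, o) + w(b) = 28 + 121/4 = 233/4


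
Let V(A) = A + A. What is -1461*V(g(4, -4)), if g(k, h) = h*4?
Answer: 46752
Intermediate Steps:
g(k, h) = 4*h
V(A) = 2*A
-1461*V(g(4, -4)) = -2922*4*(-4) = -2922*(-16) = -1461*(-32) = 46752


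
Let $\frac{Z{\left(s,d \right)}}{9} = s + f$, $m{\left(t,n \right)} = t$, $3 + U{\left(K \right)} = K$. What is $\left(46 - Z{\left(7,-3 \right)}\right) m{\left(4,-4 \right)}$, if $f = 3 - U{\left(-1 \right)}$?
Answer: $-320$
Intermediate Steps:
$U{\left(K \right)} = -3 + K$
$f = 7$ ($f = 3 - \left(-3 - 1\right) = 3 - -4 = 3 + 4 = 7$)
$Z{\left(s,d \right)} = 63 + 9 s$ ($Z{\left(s,d \right)} = 9 \left(s + 7\right) = 9 \left(7 + s\right) = 63 + 9 s$)
$\left(46 - Z{\left(7,-3 \right)}\right) m{\left(4,-4 \right)} = \left(46 - \left(63 + 9 \cdot 7\right)\right) 4 = \left(46 - \left(63 + 63\right)\right) 4 = \left(46 - 126\right) 4 = \left(-80\right) 4 = -320$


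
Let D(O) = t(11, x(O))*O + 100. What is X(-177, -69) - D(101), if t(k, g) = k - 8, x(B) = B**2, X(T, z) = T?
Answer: -580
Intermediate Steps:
t(k, g) = -8 + k
D(O) = 100 + 3*O (D(O) = (-8 + 11)*O + 100 = 3*O + 100 = 100 + 3*O)
X(-177, -69) - D(101) = -177 - (100 + 3*101) = -177 - (100 + 303) = -177 - 1*403 = -177 - 403 = -580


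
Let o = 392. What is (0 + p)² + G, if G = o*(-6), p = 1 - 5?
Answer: -2336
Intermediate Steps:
p = -4
G = -2352 (G = 392*(-6) = -2352)
(0 + p)² + G = (0 - 4)² - 2352 = (-4)² - 2352 = 16 - 2352 = -2336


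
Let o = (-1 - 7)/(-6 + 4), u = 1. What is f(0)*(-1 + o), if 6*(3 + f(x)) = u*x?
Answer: -9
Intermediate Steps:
o = 4 (o = -8/(-2) = -8*(-½) = 4)
f(x) = -3 + x/6 (f(x) = -3 + (1*x)/6 = -3 + x/6)
f(0)*(-1 + o) = (-3 + (⅙)*0)*(-1 + 4) = (-3 + 0)*3 = -3*3 = -9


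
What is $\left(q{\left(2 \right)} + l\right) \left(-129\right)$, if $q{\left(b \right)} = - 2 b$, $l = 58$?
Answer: $-6966$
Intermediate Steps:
$\left(q{\left(2 \right)} + l\right) \left(-129\right) = \left(\left(-2\right) 2 + 58\right) \left(-129\right) = \left(-4 + 58\right) \left(-129\right) = 54 \left(-129\right) = -6966$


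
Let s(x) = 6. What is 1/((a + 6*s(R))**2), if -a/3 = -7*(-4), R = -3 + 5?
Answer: 1/2304 ≈ 0.00043403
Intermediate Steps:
R = 2
a = -84 (a = -(-21)*(-4) = -3*28 = -84)
1/((a + 6*s(R))**2) = 1/((-84 + 6*6)**2) = 1/((-84 + 36)**2) = 1/((-48)**2) = 1/2304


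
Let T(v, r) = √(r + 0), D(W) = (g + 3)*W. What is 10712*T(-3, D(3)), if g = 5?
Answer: 21424*√6 ≈ 52478.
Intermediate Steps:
D(W) = 8*W (D(W) = (5 + 3)*W = 8*W)
T(v, r) = √r
10712*T(-3, D(3)) = 10712*√(8*3) = 10712*√24 = 10712*(2*√6) = 21424*√6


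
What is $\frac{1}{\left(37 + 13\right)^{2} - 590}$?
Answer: $\frac{1}{1910} \approx 0.00052356$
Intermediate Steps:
$\frac{1}{\left(37 + 13\right)^{2} - 590} = \frac{1}{50^{2} - 590} = \frac{1}{2500 - 590} = \frac{1}{1910}$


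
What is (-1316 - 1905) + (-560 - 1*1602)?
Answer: -5383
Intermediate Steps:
(-1316 - 1905) + (-560 - 1*1602) = -3221 + (-560 - 1602) = -3221 - 2162 = -5383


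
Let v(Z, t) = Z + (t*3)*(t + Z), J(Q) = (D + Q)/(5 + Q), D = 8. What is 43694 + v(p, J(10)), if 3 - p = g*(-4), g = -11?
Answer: 1087743/25 ≈ 43510.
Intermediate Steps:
J(Q) = (8 + Q)/(5 + Q)
p = -41 (p = 3 - (-11)*(-4) = 3 - 1*44 = 3 - 44 = -41)
v(Z, t) = Z + 3*t*(Z + t) (v(Z, t) = Z + (3*t)*(Z + t) = Z + 3*t*(Z + t))
43694 + v(p, J(10)) = 43694 + (-41 + 3*((8 + 10)/(5 + 10))² + 3*(-41)*((8 + 10)/(5 + 10))) = 43694 + (-41 + 3*(18/15)² + 3*(-41)*(18/15)) = 43694 + (-41 + 3*((1/15)*18)² + 3*(-41)*((1/15)*18)) = 43694 + (-41 + 3*(6/5)² + 3*(-41)*(6/5)) = 43694 + (-41 + 3*(36/25) - 738/5) = 43694 + (-41 + 108/25 - 738/5) = 43694 - 4607/25 = 1087743/25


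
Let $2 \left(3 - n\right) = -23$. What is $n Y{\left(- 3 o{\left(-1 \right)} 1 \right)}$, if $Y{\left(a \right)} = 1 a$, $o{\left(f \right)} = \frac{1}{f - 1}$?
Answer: $\frac{87}{4} \approx 21.75$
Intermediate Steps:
$o{\left(f \right)} = \frac{1}{-1 + f}$
$Y{\left(a \right)} = a$
$n = \frac{29}{2}$ ($n = 3 - - \frac{23}{2} = 3 + \frac{23}{2} = \frac{29}{2} \approx 14.5$)
$n Y{\left(- 3 o{\left(-1 \right)} 1 \right)} = \frac{29 - \frac{3}{-1 - 1} \cdot 1}{2} = \frac{29 - \frac{3}{-2} \cdot 1}{2} = \frac{29 \left(-3\right) \left(- \frac{1}{2}\right) 1}{2} = \frac{29 \cdot \frac{3}{2} \cdot 1}{2} = \frac{29}{2} \cdot \frac{3}{2} = \frac{87}{4}$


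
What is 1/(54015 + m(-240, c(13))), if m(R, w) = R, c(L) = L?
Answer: 1/53775 ≈ 1.8596e-5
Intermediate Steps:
1/(54015 + m(-240, c(13))) = 1/(54015 - 240) = 1/53775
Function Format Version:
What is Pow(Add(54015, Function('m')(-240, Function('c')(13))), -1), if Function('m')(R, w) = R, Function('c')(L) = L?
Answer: Rational(1, 53775) ≈ 1.8596e-5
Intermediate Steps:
Pow(Add(54015, Function('m')(-240, Function('c')(13))), -1) = Pow(Add(54015, -240), -1) = Pow(53775, -1) = Rational(1, 53775)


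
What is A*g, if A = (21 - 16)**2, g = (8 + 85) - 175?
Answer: -2050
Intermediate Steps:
g = -82 (g = 93 - 175 = -82)
A = 25 (A = 5**2 = 25)
A*g = 25*(-82) = -2050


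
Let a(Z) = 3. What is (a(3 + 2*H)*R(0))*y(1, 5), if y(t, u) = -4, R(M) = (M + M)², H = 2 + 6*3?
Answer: 0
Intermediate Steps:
H = 20 (H = 2 + 18 = 20)
R(M) = 4*M² (R(M) = (2*M)² = 4*M²)
(a(3 + 2*H)*R(0))*y(1, 5) = (3*(4*0²))*(-4) = (3*(4*0))*(-4) = (3*0)*(-4) = 0*(-4) = 0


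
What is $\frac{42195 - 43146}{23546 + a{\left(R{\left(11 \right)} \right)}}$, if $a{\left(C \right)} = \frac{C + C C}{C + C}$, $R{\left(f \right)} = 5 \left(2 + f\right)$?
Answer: $- \frac{951}{23579} \approx -0.040332$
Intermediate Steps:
$R{\left(f \right)} = 10 + 5 f$
$a{\left(C \right)} = \frac{C + C^{2}}{2 C}$
$\frac{42195 - 43146}{23546 + a{\left(R{\left(11 \right)} \right)}} = \frac{42195 - 43146}{23546 + \left(\frac{1}{2} + \frac{10 + 5 \cdot 11}{2}\right)} = - \frac{951}{23546 + \left(\frac{1}{2} + \frac{10 + 55}{2}\right)} = - \frac{951}{23546 + \left(\frac{1}{2} + \frac{1}{2} \cdot 65\right)} = - \frac{951}{23546 + \left(\frac{1}{2} + \frac{65}{2}\right)} = - \frac{951}{23546 + 33} = - \frac{951}{23579}$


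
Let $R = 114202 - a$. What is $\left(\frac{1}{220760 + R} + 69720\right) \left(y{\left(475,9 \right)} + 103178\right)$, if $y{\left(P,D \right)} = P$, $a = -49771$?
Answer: $\frac{2780345031231933}{384733} \approx 7.2267 \cdot 10^{9}$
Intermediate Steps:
$R = 163973$ ($R = 114202 - -49771 = 114202 + 49771 = 163973$)
$\left(\frac{1}{220760 + R} + 69720\right) \left(y{\left(475,9 \right)} + 103178\right) = \left(\frac{1}{220760 + 163973} + 69720\right) \left(475 + 103178\right) = \left(\frac{1}{384733} + 69720\right) 103653 = \frac{26823584761}{384733} \cdot 103653 = \frac{2780345031231933}{384733}$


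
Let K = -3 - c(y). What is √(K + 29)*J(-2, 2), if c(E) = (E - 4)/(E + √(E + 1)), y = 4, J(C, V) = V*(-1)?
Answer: -2*√26 ≈ -10.198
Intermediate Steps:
J(C, V) = -V
c(E) = (-4 + E)/(E + √(1 + E))
K = -3 (K = -3 - (-4 + 4)/(4 + √(1 + 4)) = -3 - 0/(4 + √5) = -3 - 1*0 = -3 + 0 = -3)
√(K + 29)*J(-2, 2) = √(-3 + 29)*(-1*2) = √26*(-2) = -2*√26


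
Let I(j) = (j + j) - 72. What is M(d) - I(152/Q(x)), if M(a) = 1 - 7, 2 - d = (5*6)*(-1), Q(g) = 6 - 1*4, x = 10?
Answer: -86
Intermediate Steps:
Q(g) = 2 (Q(g) = 6 - 4 = 2)
d = 32 (d = 2 - 5*6*(-1) = 2 - 30*(-1) = 2 - 1*(-30) = 2 + 30 = 32)
I(j) = -72 + 2*j (I(j) = 2*j - 72 = -72 + 2*j)
M(a) = -6
M(d) - I(152/Q(x)) = -6 - (-72 + 2*(152/2)) = -6 - (-72 + 2*(152*(1/2))) = -6 - (-72 + 2*76) = -6 - (-72 + 152) = -6 - 1*80 = -6 - 80 = -86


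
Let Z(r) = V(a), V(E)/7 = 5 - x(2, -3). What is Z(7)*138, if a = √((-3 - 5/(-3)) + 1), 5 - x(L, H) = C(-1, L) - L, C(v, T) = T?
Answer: 0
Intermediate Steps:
x(L, H) = 5 (x(L, H) = 5 - (L - L) = 5 - 1*0 = 5 + 0 = 5)
a = I*√3/3 (a = √((-3 - 5*(-1)/3) + 1) = √((-3 - 1*(-5/3)) + 1) = √((-3 + 5/3) + 1) = √(-4/3 + 1) = √(-⅓) = I*√3/3 ≈ 0.57735*I)
V(E) = 0 (V(E) = 7*(5 - 1*5) = 7*(5 - 5) = 7*0 = 0)
Z(r) = 0
Z(7)*138 = 0*138 = 0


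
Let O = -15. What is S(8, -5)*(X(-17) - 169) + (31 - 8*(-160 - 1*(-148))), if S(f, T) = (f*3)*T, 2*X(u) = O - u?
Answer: 20287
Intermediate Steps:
X(u) = -15/2 - u/2 (X(u) = (-15 - u)/2 = -15/2 - u/2)
S(f, T) = 3*T*f (S(f, T) = (3*f)*T = 3*T*f)
S(8, -5)*(X(-17) - 169) + (31 - 8*(-160 - 1*(-148))) = (3*(-5)*8)*((-15/2 - ½*(-17)) - 169) + (31 - 8*(-160 - 1*(-148))) = -120*((-15/2 + 17/2) - 169) + (31 - 8*(-160 + 148)) = -120*(1 - 169) + (31 - 8*(-12)) = -120*(-168) + (31 + 96) = 20160 + 127 = 20287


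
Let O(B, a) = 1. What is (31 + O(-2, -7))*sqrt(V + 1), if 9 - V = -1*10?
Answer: 64*sqrt(5) ≈ 143.11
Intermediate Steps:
V = 19 (V = 9 - (-1)*10 = 9 - 1*(-10) = 9 + 10 = 19)
(31 + O(-2, -7))*sqrt(V + 1) = (31 + 1)*sqrt(19 + 1) = 32*sqrt(20) = 32*(2*sqrt(5)) = 64*sqrt(5)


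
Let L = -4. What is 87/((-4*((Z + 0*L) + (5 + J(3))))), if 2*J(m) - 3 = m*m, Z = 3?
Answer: -87/56 ≈ -1.5536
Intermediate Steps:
J(m) = 3/2 + m**2/2 (J(m) = 3/2 + (m*m)/2 = 3/2 + m**2/2)
87/((-4*((Z + 0*L) + (5 + J(3))))) = 87/((-4*((3 + 0*(-4)) + (5 + (3/2 + (1/2)*3**2))))) = 87/((-4*((3 + 0) + (5 + (3/2 + (1/2)*9))))) = 87/((-4*(3 + (5 + (3/2 + 9/2))))) = 87/((-4*(3 + (5 + 6)))) = 87/((-4*(3 + 11))) = 87/((-4*14)) = 87/(-56) = 87*(-1/56) = -87/56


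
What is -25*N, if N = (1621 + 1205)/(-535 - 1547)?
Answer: 11775/347 ≈ 33.934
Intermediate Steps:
N = -471/347 (N = 2826/(-2082) = 2826*(-1/2082) = -471/347 ≈ -1.3573)
-25*N = -25*(-471/347) = 11775/347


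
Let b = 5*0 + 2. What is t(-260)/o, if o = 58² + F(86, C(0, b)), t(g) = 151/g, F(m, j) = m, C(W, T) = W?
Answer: -151/897000 ≈ -0.00016834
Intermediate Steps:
b = 2 (b = 0 + 2 = 2)
o = 3450 (o = 58² + 86 = 3364 + 86 = 3450)
t(-260)/o = (151/(-260))/3450 = (151*(-1/260))*(1/3450) = -151/260*1/3450 = -151/897000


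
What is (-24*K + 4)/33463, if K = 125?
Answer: -2996/33463 ≈ -0.089532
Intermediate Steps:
(-24*K + 4)/33463 = (-24*125 + 4)/33463 = (-3000 + 4)*(1/33463) = -2996*1/33463 = -2996/33463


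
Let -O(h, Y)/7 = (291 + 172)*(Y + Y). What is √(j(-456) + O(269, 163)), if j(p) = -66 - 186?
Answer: I*√1056818 ≈ 1028.0*I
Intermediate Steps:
O(h, Y) = -6482*Y (O(h, Y) = -7*(291 + 172)*(Y + Y) = -3241*2*Y = -6482*Y)
j(p) = -252
√(j(-456) + O(269, 163)) = √(-252 - 6482*163) = √(-252 - 1056566) = √(-1056818) = I*√1056818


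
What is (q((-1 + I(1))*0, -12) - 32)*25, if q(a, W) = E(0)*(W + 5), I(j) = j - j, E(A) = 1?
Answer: -975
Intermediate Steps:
I(j) = 0
q(a, W) = 5 + W (q(a, W) = 1*(W + 5) = 1*(5 + W) = 5 + W)
(q((-1 + I(1))*0, -12) - 32)*25 = ((5 - 12) - 32)*25 = (-7 - 32)*25 = -39*25 = -975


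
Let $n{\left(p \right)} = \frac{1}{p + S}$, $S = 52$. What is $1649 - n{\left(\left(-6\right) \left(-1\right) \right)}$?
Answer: $\frac{95641}{58} \approx 1649.0$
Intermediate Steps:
$n{\left(p \right)} = \frac{1}{52 + p}$ ($n{\left(p \right)} = \frac{1}{p + 52} = \frac{1}{52 + p}$)
$1649 - n{\left(\left(-6\right) \left(-1\right) \right)} = 1649 - \frac{1}{52 - -6} = 1649 - \frac{1}{52 + 6} = 1649 - \frac{1}{58} = \frac{95641}{58}$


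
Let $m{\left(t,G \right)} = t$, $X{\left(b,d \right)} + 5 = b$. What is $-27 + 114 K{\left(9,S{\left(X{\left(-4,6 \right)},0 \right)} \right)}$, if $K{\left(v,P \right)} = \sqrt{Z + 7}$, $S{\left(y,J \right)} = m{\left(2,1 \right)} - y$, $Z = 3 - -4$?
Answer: $-27 + 114 \sqrt{14} \approx 399.55$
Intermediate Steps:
$Z = 7$ ($Z = 3 + 4 = 7$)
$X{\left(b,d \right)} = -5 + b$
$S{\left(y,J \right)} = 2 - y$
$K{\left(v,P \right)} = \sqrt{14}$ ($K{\left(v,P \right)} = \sqrt{7 + 7} = \sqrt{14}$)
$-27 + 114 K{\left(9,S{\left(X{\left(-4,6 \right)},0 \right)} \right)} = -27 + 114 \sqrt{14}$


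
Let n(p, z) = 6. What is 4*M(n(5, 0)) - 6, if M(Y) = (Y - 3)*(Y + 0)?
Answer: 66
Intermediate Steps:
M(Y) = Y*(-3 + Y) (M(Y) = (-3 + Y)*Y = Y*(-3 + Y))
4*M(n(5, 0)) - 6 = 4*(6*(-3 + 6)) - 6 = 4*(6*3) - 6 = 4*18 - 6 = 72 - 6 = 66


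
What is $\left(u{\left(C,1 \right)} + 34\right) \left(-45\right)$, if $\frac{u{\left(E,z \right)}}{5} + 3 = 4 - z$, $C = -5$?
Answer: $-1530$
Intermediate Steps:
$u{\left(E,z \right)} = 5 - 5 z$ ($u{\left(E,z \right)} = -15 + 5 \left(4 - z\right) = -15 - \left(-20 + 5 z\right) = 5 - 5 z$)
$\left(u{\left(C,1 \right)} + 34\right) \left(-45\right) = \left(\left(5 - 5\right) + 34\right) \left(-45\right) = \left(0 + 34\right) \left(-45\right) = 34 \left(-45\right) = -1530$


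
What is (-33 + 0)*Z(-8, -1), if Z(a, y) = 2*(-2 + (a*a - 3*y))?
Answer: -4290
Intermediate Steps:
Z(a, y) = -4 - 6*y + 2*a**2 (Z(a, y) = 2*(-2 + (a**2 - 3*y)) = 2*(-2 + a**2 - 3*y) = -4 - 6*y + 2*a**2)
(-33 + 0)*Z(-8, -1) = (-33 + 0)*(-4 - 6*(-1) + 2*(-8)**2) = -33*(-4 + 6 + 2*64) = -33*(-4 + 6 + 128) = -33*130 = -4290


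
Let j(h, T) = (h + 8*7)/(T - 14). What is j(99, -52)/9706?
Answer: -155/640596 ≈ -0.00024196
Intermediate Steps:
j(h, T) = (56 + h)/(-14 + T) (j(h, T) = (h + 56)/(-14 + T) = (56 + h)/(-14 + T))
j(99, -52)/9706 = ((56 + 99)/(-14 - 52))/9706 = (155/(-66))*(1/9706) = -1/66*155*(1/9706) = -155/66*1/9706 = -155/640596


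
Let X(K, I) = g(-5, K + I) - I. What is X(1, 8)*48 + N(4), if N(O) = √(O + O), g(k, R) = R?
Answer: 48 + 2*√2 ≈ 50.828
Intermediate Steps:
N(O) = √2*√O (N(O) = √(2*O) = √2*√O)
X(K, I) = K (X(K, I) = (K + I) - I = (I + K) - I = K)
X(1, 8)*48 + N(4) = 1*48 + √2*√4 = 48 + √2*2 = 48 + 2*√2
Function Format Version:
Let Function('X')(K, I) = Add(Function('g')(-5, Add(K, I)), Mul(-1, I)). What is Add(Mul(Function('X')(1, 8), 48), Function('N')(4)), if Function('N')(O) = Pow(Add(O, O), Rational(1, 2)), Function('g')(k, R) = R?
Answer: Add(48, Mul(2, Pow(2, Rational(1, 2)))) ≈ 50.828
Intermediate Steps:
Function('N')(O) = Mul(Pow(2, Rational(1, 2)), Pow(O, Rational(1, 2))) (Function('N')(O) = Pow(Mul(2, O), Rational(1, 2)) = Mul(Pow(2, Rational(1, 2)), Pow(O, Rational(1, 2))))
Function('X')(K, I) = K (Function('X')(K, I) = Add(Add(K, I), Mul(-1, I)) = Add(Add(I, K), Mul(-1, I)) = K)
Add(Mul(Function('X')(1, 8), 48), Function('N')(4)) = Add(Mul(1, 48), Mul(Pow(2, Rational(1, 2)), Pow(4, Rational(1, 2)))) = Add(48, Mul(Pow(2, Rational(1, 2)), 2)) = Add(48, Mul(2, Pow(2, Rational(1, 2))))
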